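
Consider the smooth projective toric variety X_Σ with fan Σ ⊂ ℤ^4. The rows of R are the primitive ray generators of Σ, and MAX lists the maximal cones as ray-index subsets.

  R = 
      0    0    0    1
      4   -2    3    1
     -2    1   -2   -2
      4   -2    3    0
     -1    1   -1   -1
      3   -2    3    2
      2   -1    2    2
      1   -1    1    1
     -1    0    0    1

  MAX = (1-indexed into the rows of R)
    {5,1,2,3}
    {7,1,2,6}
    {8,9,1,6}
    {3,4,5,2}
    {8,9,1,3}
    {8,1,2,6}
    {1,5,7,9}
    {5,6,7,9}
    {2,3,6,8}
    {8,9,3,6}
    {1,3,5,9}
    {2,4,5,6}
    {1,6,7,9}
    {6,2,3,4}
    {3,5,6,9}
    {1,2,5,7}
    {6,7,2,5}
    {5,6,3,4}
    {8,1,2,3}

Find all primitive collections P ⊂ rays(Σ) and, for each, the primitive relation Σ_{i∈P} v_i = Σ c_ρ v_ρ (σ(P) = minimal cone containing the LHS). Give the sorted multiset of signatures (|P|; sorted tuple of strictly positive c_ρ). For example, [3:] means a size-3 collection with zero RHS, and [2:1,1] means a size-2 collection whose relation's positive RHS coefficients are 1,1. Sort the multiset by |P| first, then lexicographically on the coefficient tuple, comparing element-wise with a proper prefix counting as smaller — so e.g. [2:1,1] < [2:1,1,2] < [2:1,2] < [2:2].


11 collections generate NE(X_Σ); each relation:

  {3,7}:  v_{3} + v_{7} = 0  ⟹  sig = [2:]
  {5,8}:  v_{5} + v_{8} = 0  ⟹  sig = [2:]
  {1,4}:  v_{1} + v_{4} = v_{2}  ⟹  sig = [2:1]
  {2,9}:  v_{2} + v_{9} = v_{6}  ⟹  sig = [2:1]
  {7,8}:  v_{7} + v_{8} = v_{1} + v_{6}  ⟹  sig = [2:1,1]
  {4,7}:  v_{4} + v_{7} = v_{2} + v_{5} + v_{6}  ⟹  sig = [2:1,1,1]
  {4,8}:  v_{4} + v_{8} = v_{2} + v_{3} + v_{6}  ⟹  sig = [2:1,1,1]
  {4,9}:  v_{4} + v_{9} = v_{3} + v_{5} + 2·v_{6}  ⟹  sig = [2:1,1,2]
  {1,3,6}:  v_{1} + v_{3} + v_{6} = v_{8}  ⟹  sig = [3:1]
  {1,5,6}:  v_{1} + v_{5} + v_{6} = v_{7}  ⟹  sig = [3:1]
  {2,3,5,6}:  v_{2} + v_{3} + v_{5} + v_{6} = v_{4}  ⟹  sig = [4:1]

Signatures (|P|; sorted positive RHS coefficients), sorted:
{ [2:] ×2,  [2:1] ×2,  [2:1,1],  [2:1,1,1] ×2,  [2:1,1,2],  [3:1] ×2,  [4:1] }


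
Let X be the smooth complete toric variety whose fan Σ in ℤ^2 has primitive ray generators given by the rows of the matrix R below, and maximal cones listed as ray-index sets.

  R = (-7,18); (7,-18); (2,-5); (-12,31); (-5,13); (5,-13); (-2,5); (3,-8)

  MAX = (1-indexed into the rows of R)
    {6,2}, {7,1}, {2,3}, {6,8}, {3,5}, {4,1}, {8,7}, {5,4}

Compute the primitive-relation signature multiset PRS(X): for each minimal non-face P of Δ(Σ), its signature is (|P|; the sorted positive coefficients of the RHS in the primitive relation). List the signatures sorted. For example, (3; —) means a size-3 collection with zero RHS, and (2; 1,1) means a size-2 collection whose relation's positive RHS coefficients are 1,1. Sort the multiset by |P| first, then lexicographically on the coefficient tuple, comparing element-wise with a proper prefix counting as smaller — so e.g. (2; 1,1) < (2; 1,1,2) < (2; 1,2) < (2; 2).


Δ(Σ) — 8 vertices, 20 min non-faces:

  {1,2}:  v_{1} + v_{2} = 0  ⟹  sig = (2; —)
  {3,7}:  v_{3} + v_{7} = 0  ⟹  sig = (2; —)
  {5,6}:  v_{5} + v_{6} = 0  ⟹  sig = (2; —)
  {1,3}:  v_{1} + v_{3} = v_{5}  ⟹  sig = (2; 1)
  {1,5}:  v_{1} + v_{5} = v_{4}  ⟹  sig = (2; 1)
  {1,6}:  v_{1} + v_{6} = v_{7}  ⟹  sig = (2; 1)
  {2,4}:  v_{2} + v_{4} = v_{5}  ⟹  sig = (2; 1)
  {2,5}:  v_{2} + v_{5} = v_{3}  ⟹  sig = (2; 1)
  {2,7}:  v_{2} + v_{7} = v_{6}  ⟹  sig = (2; 1)
  {3,6}:  v_{3} + v_{6} = v_{2}  ⟹  sig = (2; 1)
  {3,8}:  v_{3} + v_{8} = v_{6}  ⟹  sig = (2; 1)
  {4,6}:  v_{4} + v_{6} = v_{1}  ⟹  sig = (2; 1)
  {5,7}:  v_{5} + v_{7} = v_{1}  ⟹  sig = (2; 1)
  {5,8}:  v_{5} + v_{8} = v_{7}  ⟹  sig = (2; 1)
  {6,7}:  v_{6} + v_{7} = v_{8}  ⟹  sig = (2; 1)
  {4,8}:  v_{4} + v_{8} = v_{1} + v_{7}  ⟹  sig = (2; 1,1)
  {1,8}:  v_{1} + v_{8} = 2·v_{7}  ⟹  sig = (2; 2)
  {2,8}:  v_{2} + v_{8} = 2·v_{6}  ⟹  sig = (2; 2)
  {3,4}:  v_{3} + v_{4} = 2·v_{5}  ⟹  sig = (2; 2)
  {4,7}:  v_{4} + v_{7} = 2·v_{1}  ⟹  sig = (2; 2)

so the primitive-relation signature multiset is
    (2; —)
    (2; —)
    (2; —)
    (2; 1)
    (2; 1)
    (2; 1)
    (2; 1)
    (2; 1)
    (2; 1)
    (2; 1)
    (2; 1)
    (2; 1)
    (2; 1)
    (2; 1)
    (2; 1)
    (2; 1,1)
    (2; 2)
    (2; 2)
    (2; 2)
    (2; 2)


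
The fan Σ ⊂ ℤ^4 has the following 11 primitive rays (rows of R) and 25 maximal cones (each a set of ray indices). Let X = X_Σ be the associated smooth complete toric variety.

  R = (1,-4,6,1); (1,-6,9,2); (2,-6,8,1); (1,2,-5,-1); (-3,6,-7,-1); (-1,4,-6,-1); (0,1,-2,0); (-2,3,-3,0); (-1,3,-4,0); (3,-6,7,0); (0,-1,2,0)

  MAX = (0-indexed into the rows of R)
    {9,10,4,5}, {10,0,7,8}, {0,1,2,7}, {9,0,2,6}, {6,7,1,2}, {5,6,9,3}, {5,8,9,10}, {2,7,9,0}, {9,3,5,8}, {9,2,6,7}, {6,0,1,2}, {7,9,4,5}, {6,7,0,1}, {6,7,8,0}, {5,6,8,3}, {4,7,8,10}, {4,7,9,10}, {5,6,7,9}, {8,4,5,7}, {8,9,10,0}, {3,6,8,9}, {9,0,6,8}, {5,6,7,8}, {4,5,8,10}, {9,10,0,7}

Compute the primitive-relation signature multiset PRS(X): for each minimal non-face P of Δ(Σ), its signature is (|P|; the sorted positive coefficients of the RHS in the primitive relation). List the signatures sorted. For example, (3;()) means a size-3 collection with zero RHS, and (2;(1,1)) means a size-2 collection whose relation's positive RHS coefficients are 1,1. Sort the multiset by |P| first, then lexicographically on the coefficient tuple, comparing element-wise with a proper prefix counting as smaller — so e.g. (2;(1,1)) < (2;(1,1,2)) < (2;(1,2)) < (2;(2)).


Minimal non-faces — 25 found among 11 rays, 25 max cones:

  P = {0,5}:  v_{0} + v_{5} = 0 — sig = (2;())
  P = {6,10}:  v_{6} + v_{10} = 0 — sig = (2;())
  P = {0,4}:  v_{0} + v_{4} = v_{7} + v_{10} — sig = (2;(1,1))
  P = {2,8}:  v_{2} + v_{8} = v_{0} + v_{6} — sig = (2;(1,1))
  P = {3,7}:  v_{3} + v_{7} = v_{5} + v_{6} — sig = (2;(1,1))
  P = {4,6}:  v_{4} + v_{6} = v_{5} + v_{7} — sig = (2;(1,1))
  P = {0,3}:  v_{0} + v_{3} = v_{6} + v_{8} + v_{9} — sig = (2;(1,1,1))
  P = {1,5}:  v_{1} + v_{5} = v_{2} + v_{6} + v_{7} — sig = (2;(1,1,1))
  P = {1,10}:  v_{1} + v_{10} = v_{0} + v_{2} + v_{7} — sig = (2;(1,1,1))
  P = {2,5}:  v_{2} + v_{5} = v_{6} + v_{7} + v_{9} — sig = (2;(1,1,1))
  P = {2,10}:  v_{2} + v_{10} = v_{0} + v_{7} + v_{9} — sig = (2;(1,1,1))
  P = {3,10}:  v_{3} + v_{10} = v_{5} + v_{8} + v_{9} — sig = (2;(1,1,1))
  P = {1,3}:  v_{1} + v_{3} = v_{2} + 2·v_{6} — sig = (2;(1,2))
  P = {1,4}:  v_{1} + v_{4} = v_{2} + 2·v_{7} — sig = (2;(1,2))
  P = {2,3}:  v_{2} + v_{3} = 2·v_{6} + v_{9} — sig = (2;(1,2))
  P = {2,4}:  v_{2} + v_{4} = 2·v_{7} + v_{9} — sig = (2;(1,2))
  P = {1,8}:  v_{1} + v_{8} = 2·v_{0} + 2·v_{6} + v_{7} — sig = (2;(1,2,2))
  P = {1,9}:  v_{1} + v_{9} = 2·v_{2} — sig = (2;(2))
  P = {3,4}:  v_{3} + v_{4} = 2·v_{5} — sig = (2;(2))
  P = {7,8,9}:  v_{7} + v_{8} + v_{9} = 0 — sig = (3;())
  P = {5,7,10}:  v_{5} + v_{7} + v_{10} = v_{4} — sig = (3;(1))
  P = {4,8,9}:  v_{4} + v_{8} + v_{9} = v_{5} + v_{10} — sig = (3;(1,1))
  P = {0,2,6,7}:  v_{0} + v_{2} + v_{6} + v_{7} = v_{1} — sig = (4;(1))
  P = {0,6,7,9}:  v_{0} + v_{6} + v_{7} + v_{9} = v_{2} — sig = (4;(1))
  P = {5,6,8,9}:  v_{5} + v_{6} + v_{8} + v_{9} = v_{3} — sig = (4;(1))

Hence PRS(X_Σ) =
{ (2;()) ×2,  (2;(1,1)) ×4,  (2;(1,1,1)) ×6,  (2;(1,2)) ×4,  (2;(1,2,2)),  (2;(2)) ×2,  (3;()),  (3;(1)),  (3;(1,1)),  (4;(1)) ×3 }


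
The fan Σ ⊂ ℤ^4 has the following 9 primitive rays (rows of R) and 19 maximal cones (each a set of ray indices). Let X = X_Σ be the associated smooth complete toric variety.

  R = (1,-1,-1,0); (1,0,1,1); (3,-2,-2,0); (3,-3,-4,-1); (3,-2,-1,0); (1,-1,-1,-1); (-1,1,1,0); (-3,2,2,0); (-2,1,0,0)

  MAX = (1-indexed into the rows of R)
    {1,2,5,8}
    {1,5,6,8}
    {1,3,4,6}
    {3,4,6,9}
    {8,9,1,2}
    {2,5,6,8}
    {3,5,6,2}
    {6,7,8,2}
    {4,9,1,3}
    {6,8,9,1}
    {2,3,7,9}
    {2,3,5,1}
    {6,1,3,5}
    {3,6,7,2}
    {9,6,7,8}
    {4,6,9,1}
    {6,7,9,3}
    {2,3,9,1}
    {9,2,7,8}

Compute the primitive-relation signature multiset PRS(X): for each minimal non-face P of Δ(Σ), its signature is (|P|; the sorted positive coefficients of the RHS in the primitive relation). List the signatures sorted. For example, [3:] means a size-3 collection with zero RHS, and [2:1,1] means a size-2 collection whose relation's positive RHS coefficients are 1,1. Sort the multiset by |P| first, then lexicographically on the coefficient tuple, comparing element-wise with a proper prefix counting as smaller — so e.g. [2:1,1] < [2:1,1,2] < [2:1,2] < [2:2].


|primitive collections| = 11. Relations:

  • {1,7}:  v_{1} + v_{7} = 0  →  sig = [2:]
  • {3,8}:  v_{3} + v_{8} = 0  →  sig = [2:]
  • {5,9}:  v_{5} + v_{9} = v_{1}  →  sig = [2:1]
  • {2,4}:  v_{2} + v_{4} = v_{1} + v_{3}  →  sig = [2:1,1]
  • {5,7}:  v_{5} + v_{7} = v_{2} + v_{6}  →  sig = [2:1,1]
  • {4,7}:  v_{4} + v_{7} = v_{3} + v_{6} + v_{9}  →  sig = [2:1,1,1]
  • {4,8}:  v_{4} + v_{8} = v_{1} + v_{6} + v_{9}  →  sig = [2:1,1,1]
  • {4,5}:  v_{4} + v_{5} = 2·v_{1} + v_{3} + v_{6}  →  sig = [2:1,1,2]
  • {2,6,9}:  v_{2} + v_{6} + v_{9} = 0  →  sig = [3:]
  • {1,2,6}:  v_{1} + v_{2} + v_{6} = v_{5}  →  sig = [3:1]
  • {1,3,6,9}:  v_{1} + v_{3} + v_{6} + v_{9} = v_{4}  →  sig = [4:1]

Hence PRS(X_Σ) =
    [2:]
    [2:]
    [2:1]
    [2:1,1]
    [2:1,1]
    [2:1,1,1]
    [2:1,1,1]
    [2:1,1,2]
    [3:]
    [3:1]
    [4:1]


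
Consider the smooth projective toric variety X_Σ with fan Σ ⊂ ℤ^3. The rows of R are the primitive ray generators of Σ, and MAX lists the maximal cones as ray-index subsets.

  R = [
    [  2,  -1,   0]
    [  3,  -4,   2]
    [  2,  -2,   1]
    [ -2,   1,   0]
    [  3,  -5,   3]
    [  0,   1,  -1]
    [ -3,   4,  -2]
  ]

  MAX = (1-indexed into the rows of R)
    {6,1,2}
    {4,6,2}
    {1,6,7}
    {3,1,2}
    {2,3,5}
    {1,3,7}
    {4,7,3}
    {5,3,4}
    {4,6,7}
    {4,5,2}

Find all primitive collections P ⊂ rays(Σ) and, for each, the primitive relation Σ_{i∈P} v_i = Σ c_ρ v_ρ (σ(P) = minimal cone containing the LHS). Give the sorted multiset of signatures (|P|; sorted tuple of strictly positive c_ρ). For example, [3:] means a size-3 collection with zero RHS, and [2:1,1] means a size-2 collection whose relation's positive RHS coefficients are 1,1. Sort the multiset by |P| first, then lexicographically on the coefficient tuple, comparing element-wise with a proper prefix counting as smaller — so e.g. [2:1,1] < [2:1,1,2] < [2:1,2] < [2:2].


7 collections generate NE(X_Σ); each relation:

  • {1,4}:  v_{1} + v_{4} = 0  ⟹  sig = [2:]
  • {2,7}:  v_{2} + v_{7} = 0  ⟹  sig = [2:]
  • {3,6}:  v_{3} + v_{6} = v_{1}  ⟹  sig = [2:1]
  • {5,6}:  v_{5} + v_{6} = v_{2}  ⟹  sig = [2:1]
  • {1,5}:  v_{1} + v_{5} = v_{2} + v_{3}  ⟹  sig = [2:1,1]
  • {5,7}:  v_{5} + v_{7} = v_{3} + v_{4}  ⟹  sig = [2:1,1]
  • {2,3,4}:  v_{2} + v_{3} + v_{4} = v_{5}  ⟹  sig = [3:1]

Sorted signature multiset PRS(X):
{ [2:] ×2,  [2:1] ×2,  [2:1,1] ×2,  [3:1] }


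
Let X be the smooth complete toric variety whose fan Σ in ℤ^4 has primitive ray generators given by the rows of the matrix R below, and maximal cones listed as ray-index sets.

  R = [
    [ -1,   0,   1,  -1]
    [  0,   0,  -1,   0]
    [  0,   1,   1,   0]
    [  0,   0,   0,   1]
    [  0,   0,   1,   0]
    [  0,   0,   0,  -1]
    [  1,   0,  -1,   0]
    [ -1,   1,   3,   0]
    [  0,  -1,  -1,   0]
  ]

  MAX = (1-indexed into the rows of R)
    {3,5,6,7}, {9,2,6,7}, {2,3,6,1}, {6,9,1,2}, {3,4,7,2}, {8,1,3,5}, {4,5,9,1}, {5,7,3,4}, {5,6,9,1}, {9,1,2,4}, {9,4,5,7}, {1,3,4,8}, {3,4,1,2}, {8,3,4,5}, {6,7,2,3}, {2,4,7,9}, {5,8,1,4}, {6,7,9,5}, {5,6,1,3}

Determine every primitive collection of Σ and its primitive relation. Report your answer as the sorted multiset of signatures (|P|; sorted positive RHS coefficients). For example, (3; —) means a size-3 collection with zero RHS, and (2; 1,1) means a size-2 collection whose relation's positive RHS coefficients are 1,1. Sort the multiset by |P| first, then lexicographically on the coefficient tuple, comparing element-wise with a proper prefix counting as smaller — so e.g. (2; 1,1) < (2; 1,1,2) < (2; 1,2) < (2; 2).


9 collections generate NE(X_Σ); each relation:

  • {2,5}:  v_{2} + v_{5} = 0 — sig = (2; —)
  • {3,9}:  v_{3} + v_{9} = 0 — sig = (2; —)
  • {4,6}:  v_{4} + v_{6} = 0 — sig = (2; —)
  • {1,7}:  v_{1} + v_{7} = v_{6} — sig = (2; 1)
  • {7,8}:  v_{7} + v_{8} = v_{3} + v_{5} — sig = (2; 1,1)
  • {2,8}:  v_{2} + v_{8} = v_{1} + v_{3} + v_{4} — sig = (2; 1,1,1)
  • {6,8}:  v_{6} + v_{8} = v_{1} + v_{3} + v_{5} — sig = (2; 1,1,1)
  • {8,9}:  v_{8} + v_{9} = v_{1} + v_{4} + v_{5} — sig = (2; 1,1,1)
  • {1,3,4,5}:  v_{1} + v_{3} + v_{4} + v_{5} = v_{8} — sig = (4; 1)

Signatures (|P|; sorted positive RHS coefficients), sorted:
[(2; —), (2; —), (2; —), (2; 1), (2; 1,1), (2; 1,1,1), (2; 1,1,1), (2; 1,1,1), (4; 1)]


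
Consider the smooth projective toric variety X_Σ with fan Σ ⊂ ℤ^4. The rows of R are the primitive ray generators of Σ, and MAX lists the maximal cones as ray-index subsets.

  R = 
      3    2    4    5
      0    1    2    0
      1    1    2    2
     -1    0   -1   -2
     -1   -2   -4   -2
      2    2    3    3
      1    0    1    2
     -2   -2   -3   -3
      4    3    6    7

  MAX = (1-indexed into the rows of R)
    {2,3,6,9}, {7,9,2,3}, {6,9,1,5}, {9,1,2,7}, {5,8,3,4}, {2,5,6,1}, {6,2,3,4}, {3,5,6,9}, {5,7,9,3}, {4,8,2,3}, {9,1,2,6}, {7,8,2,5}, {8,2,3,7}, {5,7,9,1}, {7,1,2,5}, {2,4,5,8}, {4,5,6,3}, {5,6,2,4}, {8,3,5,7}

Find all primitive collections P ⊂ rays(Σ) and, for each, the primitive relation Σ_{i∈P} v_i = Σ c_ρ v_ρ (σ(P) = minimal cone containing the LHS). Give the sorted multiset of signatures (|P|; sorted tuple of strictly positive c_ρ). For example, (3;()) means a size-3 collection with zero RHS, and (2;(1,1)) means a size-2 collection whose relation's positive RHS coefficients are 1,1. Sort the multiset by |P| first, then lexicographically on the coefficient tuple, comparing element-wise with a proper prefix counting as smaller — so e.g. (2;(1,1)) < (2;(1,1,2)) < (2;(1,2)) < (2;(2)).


10 collections generate NE(X_Σ); each relation:

  P = {4,7}:  v_{4} + v_{7} = 0  ⟹  sig = (2;())
  P = {6,8}:  v_{6} + v_{8} = 0  ⟹  sig = (2;())
  P = {1,3}:  v_{1} + v_{3} = v_{9}  ⟹  sig = (2;(1))
  P = {1,4}:  v_{1} + v_{4} = v_{6}  ⟹  sig = (2;(1))
  P = {1,8}:  v_{1} + v_{8} = v_{7}  ⟹  sig = (2;(1))
  P = {6,7}:  v_{6} + v_{7} = v_{1}  ⟹  sig = (2;(1))
  P = {4,9}:  v_{4} + v_{9} = v_{3} + v_{6}  ⟹  sig = (2;(1,1))
  P = {8,9}:  v_{8} + v_{9} = v_{3} + v_{7}  ⟹  sig = (2;(1,1))
  P = {2,3,5}:  v_{2} + v_{3} + v_{5} = 0  ⟹  sig = (3;())
  P = {2,5,9}:  v_{2} + v_{5} + v_{9} = v_{1}  ⟹  sig = (3;(1))

Sorted signature multiset PRS(X):
{ (2;()) ×2,  (2;(1)) ×4,  (2;(1,1)) ×2,  (3;()),  (3;(1)) }


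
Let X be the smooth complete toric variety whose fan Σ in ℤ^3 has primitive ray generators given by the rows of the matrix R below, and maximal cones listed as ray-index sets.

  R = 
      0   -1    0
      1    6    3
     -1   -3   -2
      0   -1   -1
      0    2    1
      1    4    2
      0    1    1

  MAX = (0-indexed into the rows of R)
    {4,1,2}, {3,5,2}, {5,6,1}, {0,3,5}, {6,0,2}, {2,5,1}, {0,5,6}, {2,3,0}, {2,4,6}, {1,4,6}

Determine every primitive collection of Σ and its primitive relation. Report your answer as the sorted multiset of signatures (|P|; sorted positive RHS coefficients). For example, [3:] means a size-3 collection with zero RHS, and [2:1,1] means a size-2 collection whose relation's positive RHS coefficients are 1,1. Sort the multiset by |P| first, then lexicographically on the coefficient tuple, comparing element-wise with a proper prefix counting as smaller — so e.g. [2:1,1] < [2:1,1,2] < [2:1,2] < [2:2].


|primitive collections| = 9. Relations:

  • {3,6}:  v_{3} + v_{6} = 0  ⟹  sig = [2:]
  • {0,4}:  v_{0} + v_{4} = v_{6}  ⟹  sig = [2:1]
  • {4,5}:  v_{4} + v_{5} = v_{1}  ⟹  sig = [2:1]
  • {0,1}:  v_{0} + v_{1} = v_{5} + v_{6}  ⟹  sig = [2:1,1]
  • {3,4}:  v_{3} + v_{4} = v_{2} + v_{5}  ⟹  sig = [2:1,1]
  • {1,3}:  v_{1} + v_{3} = v_{2} + 2·v_{5}  ⟹  sig = [2:1,2]
  • {0,2,5}:  v_{0} + v_{2} + v_{5} = 0  ⟹  sig = [3:]
  • {2,5,6}:  v_{2} + v_{5} + v_{6} = v_{4}  ⟹  sig = [3:1]
  • {1,2,6}:  v_{1} + v_{2} + v_{6} = 2·v_{4}  ⟹  sig = [3:2]

so the primitive-relation signature multiset is
    |P|=2: 6 collections, coeffs (), (1), (1), (1,1), (1,1), (1,2)
    |P|=3: 3 collections, coeffs (), (1), (2)


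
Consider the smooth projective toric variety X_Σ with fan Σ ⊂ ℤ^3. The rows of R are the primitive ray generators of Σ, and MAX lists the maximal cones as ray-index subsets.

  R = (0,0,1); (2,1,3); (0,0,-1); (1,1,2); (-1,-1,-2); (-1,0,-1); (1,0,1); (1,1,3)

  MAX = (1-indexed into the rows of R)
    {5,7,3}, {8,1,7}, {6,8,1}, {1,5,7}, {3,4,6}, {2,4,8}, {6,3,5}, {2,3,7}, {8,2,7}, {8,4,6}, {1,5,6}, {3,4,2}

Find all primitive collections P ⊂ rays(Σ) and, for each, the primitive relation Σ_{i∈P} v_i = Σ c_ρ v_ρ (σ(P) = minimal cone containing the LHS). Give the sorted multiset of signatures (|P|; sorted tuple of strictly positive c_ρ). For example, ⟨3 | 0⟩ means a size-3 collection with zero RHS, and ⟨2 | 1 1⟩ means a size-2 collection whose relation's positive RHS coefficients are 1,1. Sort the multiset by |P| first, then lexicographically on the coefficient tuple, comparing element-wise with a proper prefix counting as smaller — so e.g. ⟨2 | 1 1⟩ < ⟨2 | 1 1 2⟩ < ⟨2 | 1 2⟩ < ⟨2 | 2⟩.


|primitive collections| = 10. Relations:

  • {1,3}:  v_{1} + v_{3} = 0  so sig = ⟨2 | 0⟩
  • {4,5}:  v_{4} + v_{5} = 0  so sig = ⟨2 | 0⟩
  • {6,7}:  v_{6} + v_{7} = 0  so sig = ⟨2 | 0⟩
  • {1,4}:  v_{1} + v_{4} = v_{8}  so sig = ⟨2 | 1⟩
  • {2,5}:  v_{2} + v_{5} = v_{7}  so sig = ⟨2 | 1⟩
  • {2,6}:  v_{2} + v_{6} = v_{4}  so sig = ⟨2 | 1⟩
  • {3,8}:  v_{3} + v_{8} = v_{4}  so sig = ⟨2 | 1⟩
  • {4,7}:  v_{4} + v_{7} = v_{2}  so sig = ⟨2 | 1⟩
  • {5,8}:  v_{5} + v_{8} = v_{1}  so sig = ⟨2 | 1⟩
  • {1,2}:  v_{1} + v_{2} = v_{7} + v_{8}  so sig = ⟨2 | 1 1⟩

so the primitive-relation signature multiset is
{ ⟨2 | 0⟩ ×3,  ⟨2 | 1⟩ ×6,  ⟨2 | 1 1⟩ }


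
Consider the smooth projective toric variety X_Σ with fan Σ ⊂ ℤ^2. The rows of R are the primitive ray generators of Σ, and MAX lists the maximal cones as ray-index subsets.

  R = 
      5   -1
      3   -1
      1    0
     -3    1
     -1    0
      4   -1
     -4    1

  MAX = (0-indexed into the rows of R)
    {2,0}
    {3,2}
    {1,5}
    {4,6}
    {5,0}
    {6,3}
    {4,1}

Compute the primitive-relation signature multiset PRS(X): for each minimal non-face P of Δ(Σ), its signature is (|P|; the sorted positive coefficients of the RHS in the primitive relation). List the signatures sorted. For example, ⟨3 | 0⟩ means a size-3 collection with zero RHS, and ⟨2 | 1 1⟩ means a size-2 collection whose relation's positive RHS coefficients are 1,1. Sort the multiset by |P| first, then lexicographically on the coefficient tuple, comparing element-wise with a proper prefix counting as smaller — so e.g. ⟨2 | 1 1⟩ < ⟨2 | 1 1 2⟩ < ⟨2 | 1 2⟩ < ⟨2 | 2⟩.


Σ has 14 primitive collections:

  {1,3}:  v_{1} + v_{3} = 0  ⇒ sig = ⟨2 | 0⟩
  {2,4}:  v_{2} + v_{4} = 0  ⇒ sig = ⟨2 | 0⟩
  {5,6}:  v_{5} + v_{6} = 0  ⇒ sig = ⟨2 | 0⟩
  {0,4}:  v_{0} + v_{4} = v_{5}  ⇒ sig = ⟨2 | 1⟩
  {0,6}:  v_{0} + v_{6} = v_{2}  ⇒ sig = ⟨2 | 1⟩
  {1,2}:  v_{1} + v_{2} = v_{5}  ⇒ sig = ⟨2 | 1⟩
  {1,6}:  v_{1} + v_{6} = v_{4}  ⇒ sig = ⟨2 | 1⟩
  {2,5}:  v_{2} + v_{5} = v_{0}  ⇒ sig = ⟨2 | 1⟩
  {2,6}:  v_{2} + v_{6} = v_{3}  ⇒ sig = ⟨2 | 1⟩
  {3,4}:  v_{3} + v_{4} = v_{6}  ⇒ sig = ⟨2 | 1⟩
  {3,5}:  v_{3} + v_{5} = v_{2}  ⇒ sig = ⟨2 | 1⟩
  {4,5}:  v_{4} + v_{5} = v_{1}  ⇒ sig = ⟨2 | 1⟩
  {0,1}:  v_{0} + v_{1} = 2·v_{5}  ⇒ sig = ⟨2 | 2⟩
  {0,3}:  v_{0} + v_{3} = 2·v_{2}  ⇒ sig = ⟨2 | 2⟩

Hence PRS(X_Σ) =
{ ⟨2 | 0⟩ ×3,  ⟨2 | 1⟩ ×9,  ⟨2 | 2⟩ ×2 }


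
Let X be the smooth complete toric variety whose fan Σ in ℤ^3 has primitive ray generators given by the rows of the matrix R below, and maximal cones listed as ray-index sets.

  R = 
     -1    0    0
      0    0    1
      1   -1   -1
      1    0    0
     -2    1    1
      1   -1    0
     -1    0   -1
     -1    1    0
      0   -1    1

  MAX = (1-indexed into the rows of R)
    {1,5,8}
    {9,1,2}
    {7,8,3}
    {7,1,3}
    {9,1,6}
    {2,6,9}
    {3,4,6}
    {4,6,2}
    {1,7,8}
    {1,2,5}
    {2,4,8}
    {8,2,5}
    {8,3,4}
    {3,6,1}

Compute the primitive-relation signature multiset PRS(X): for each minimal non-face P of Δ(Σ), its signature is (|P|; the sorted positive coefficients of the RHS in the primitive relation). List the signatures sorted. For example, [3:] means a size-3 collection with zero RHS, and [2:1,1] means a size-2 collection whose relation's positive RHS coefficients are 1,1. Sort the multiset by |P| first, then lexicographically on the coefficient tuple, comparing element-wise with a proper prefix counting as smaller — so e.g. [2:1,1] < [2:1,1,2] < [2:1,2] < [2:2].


Δ(Σ) — 9 vertices, 18 min non-faces:

  P = {1,4}:  v_{1} + v_{4} = 0  →  sig = [2:]
  P = {6,8}:  v_{6} + v_{8} = 0  →  sig = [2:]
  P = {2,3}:  v_{2} + v_{3} = v_{6}  →  sig = [2:1]
  P = {2,7}:  v_{2} + v_{7} = v_{1}  →  sig = [2:1]
  P = {3,5}:  v_{3} + v_{5} = v_{1}  →  sig = [2:1]
  P = {4,5}:  v_{4} + v_{5} = v_{2} + v_{8}  →  sig = [2:1,1]
  P = {4,7}:  v_{4} + v_{7} = v_{3} + v_{8}  →  sig = [2:1,1]
  P = {4,9}:  v_{4} + v_{9} = v_{2} + v_{6}  →  sig = [2:1,1]
  P = {5,6}:  v_{5} + v_{6} = v_{1} + v_{2}  →  sig = [2:1,1]
  P = {6,7}:  v_{6} + v_{7} = v_{1} + v_{3}  →  sig = [2:1,1]
  P = {8,9}:  v_{8} + v_{9} = v_{1} + v_{2}  →  sig = [2:1,1]
  P = {3,9}:  v_{3} + v_{9} = v_{1} + 2·v_{6}  →  sig = [2:1,2]
  P = {5,7}:  v_{5} + v_{7} = 2·v_{1} + v_{8}  →  sig = [2:1,2]
  P = {7,9}:  v_{7} + v_{9} = 2·v_{1} + v_{6}  →  sig = [2:1,2]
  P = {5,9}:  v_{5} + v_{9} = 2·v_{1} + 2·v_{2}  →  sig = [2:2,2]
  P = {1,2,6}:  v_{1} + v_{2} + v_{6} = v_{9}  →  sig = [3:1]
  P = {1,2,8}:  v_{1} + v_{2} + v_{8} = v_{5}  →  sig = [3:1]
  P = {1,3,8}:  v_{1} + v_{3} + v_{8} = v_{7}  →  sig = [3:1]

Sorted signature multiset PRS(X):
[[2:], [2:], [2:1], [2:1], [2:1], [2:1,1], [2:1,1], [2:1,1], [2:1,1], [2:1,1], [2:1,1], [2:1,2], [2:1,2], [2:1,2], [2:2,2], [3:1], [3:1], [3:1]]


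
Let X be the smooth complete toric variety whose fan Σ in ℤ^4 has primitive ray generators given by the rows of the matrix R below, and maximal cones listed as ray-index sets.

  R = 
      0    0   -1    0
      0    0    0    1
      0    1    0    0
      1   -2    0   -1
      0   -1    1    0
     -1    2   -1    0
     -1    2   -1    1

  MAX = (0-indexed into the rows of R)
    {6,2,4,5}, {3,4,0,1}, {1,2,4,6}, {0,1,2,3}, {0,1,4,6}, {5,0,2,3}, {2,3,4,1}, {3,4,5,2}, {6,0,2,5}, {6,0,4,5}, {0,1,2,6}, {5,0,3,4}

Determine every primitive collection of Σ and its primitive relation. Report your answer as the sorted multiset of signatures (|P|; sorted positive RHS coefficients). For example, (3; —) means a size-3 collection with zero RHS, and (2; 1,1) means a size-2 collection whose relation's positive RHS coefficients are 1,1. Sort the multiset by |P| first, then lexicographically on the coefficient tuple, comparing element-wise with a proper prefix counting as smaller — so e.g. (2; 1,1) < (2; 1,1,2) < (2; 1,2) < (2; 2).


Primitive collections (3):

  {1,5}:  v_{1} + v_{5} = v_{6}  ⟹  sig = (2; 1)
  {3,6}:  v_{3} + v_{6} = v_{0}  ⟹  sig = (2; 1)
  {0,2,4}:  v_{0} + v_{2} + v_{4} = 0  ⟹  sig = (3; —)

so the primitive-relation signature multiset is
    (2; 1)
    (2; 1)
    (3; —)


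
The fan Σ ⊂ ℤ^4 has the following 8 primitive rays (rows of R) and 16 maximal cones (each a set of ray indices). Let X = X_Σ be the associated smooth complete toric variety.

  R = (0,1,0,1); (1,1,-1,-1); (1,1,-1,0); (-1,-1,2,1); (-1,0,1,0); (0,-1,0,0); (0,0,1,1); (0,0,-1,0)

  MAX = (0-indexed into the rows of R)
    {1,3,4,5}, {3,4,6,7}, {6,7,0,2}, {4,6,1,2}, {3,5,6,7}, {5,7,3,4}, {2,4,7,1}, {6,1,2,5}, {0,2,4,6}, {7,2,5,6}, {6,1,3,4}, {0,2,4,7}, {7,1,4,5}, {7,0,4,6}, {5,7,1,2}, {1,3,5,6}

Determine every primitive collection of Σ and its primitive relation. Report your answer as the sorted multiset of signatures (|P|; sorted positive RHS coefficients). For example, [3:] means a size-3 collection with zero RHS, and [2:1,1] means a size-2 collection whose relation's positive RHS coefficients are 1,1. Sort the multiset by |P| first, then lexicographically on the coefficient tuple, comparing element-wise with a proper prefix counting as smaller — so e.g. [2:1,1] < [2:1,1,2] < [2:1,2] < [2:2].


9 collections generate NE(X_Σ); each relation:

  P={2,3}:  v_{2} + v_{3} = v_{6}  ⟹  sig = [2:1]
  P={0,5}:  v_{0} + v_{5} = v_{6} + v_{7}  ⟹  sig = [2:1,1]
  P={0,3}:  v_{0} + v_{3} = v_{4} + 2·v_{6} + v_{7}  ⟹  sig = [2:1,1,2]
  P={0,1}:  v_{0} + v_{1} = 2·v_{2} + v_{4}  ⟹  sig = [2:1,2]
  P={1,3,7}:  v_{1} + v_{3} + v_{7} = 0  ⟹  sig = [3:]
  P={2,4,5}:  v_{2} + v_{4} + v_{5} = 0  ⟹  sig = [3:]
  P={1,6,7}:  v_{1} + v_{6} + v_{7} = v_{2}  ⟹  sig = [3:1]
  P={4,5,6}:  v_{4} + v_{5} + v_{6} = v_{3}  ⟹  sig = [3:1]
  P={2,4,6,7}:  v_{2} + v_{4} + v_{6} + v_{7} = v_{0}  ⟹  sig = [4:1]

so the primitive-relation signature multiset is
{ [2:1],  [2:1,1],  [2:1,1,2],  [2:1,2],  [3:] ×2,  [3:1] ×2,  [4:1] }


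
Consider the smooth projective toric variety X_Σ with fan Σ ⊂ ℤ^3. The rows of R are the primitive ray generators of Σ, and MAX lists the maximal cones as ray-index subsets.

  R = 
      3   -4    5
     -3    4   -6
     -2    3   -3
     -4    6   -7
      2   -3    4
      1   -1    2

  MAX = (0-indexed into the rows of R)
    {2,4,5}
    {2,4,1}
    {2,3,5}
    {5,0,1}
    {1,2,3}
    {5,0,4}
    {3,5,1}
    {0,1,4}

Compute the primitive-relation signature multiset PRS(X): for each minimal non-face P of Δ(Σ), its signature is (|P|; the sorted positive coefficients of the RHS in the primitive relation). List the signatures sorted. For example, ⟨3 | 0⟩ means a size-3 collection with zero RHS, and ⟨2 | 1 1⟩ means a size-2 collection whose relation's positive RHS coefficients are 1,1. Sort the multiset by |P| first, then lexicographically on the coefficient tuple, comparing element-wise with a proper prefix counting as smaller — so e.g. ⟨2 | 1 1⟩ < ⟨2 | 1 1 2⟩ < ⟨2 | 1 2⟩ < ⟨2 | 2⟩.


Primitive collections (5):

  • {0,2}:  v_{0} + v_{2} = v_{5}  ⇒ sig = ⟨2 | 1⟩
  • {3,4}:  v_{3} + v_{4} = v_{2}  ⇒ sig = ⟨2 | 1⟩
  • {0,3}:  v_{0} + v_{3} = v_{1} + 2·v_{5}  ⇒ sig = ⟨2 | 1 2⟩
  • {1,4,5}:  v_{1} + v_{4} + v_{5} = 0  ⇒ sig = ⟨3 | 0⟩
  • {1,2,5}:  v_{1} + v_{2} + v_{5} = v_{3}  ⇒ sig = ⟨3 | 1⟩

Sorted signature multiset PRS(X):
    ⟨2 | 1⟩
    ⟨2 | 1⟩
    ⟨2 | 1 2⟩
    ⟨3 | 0⟩
    ⟨3 | 1⟩


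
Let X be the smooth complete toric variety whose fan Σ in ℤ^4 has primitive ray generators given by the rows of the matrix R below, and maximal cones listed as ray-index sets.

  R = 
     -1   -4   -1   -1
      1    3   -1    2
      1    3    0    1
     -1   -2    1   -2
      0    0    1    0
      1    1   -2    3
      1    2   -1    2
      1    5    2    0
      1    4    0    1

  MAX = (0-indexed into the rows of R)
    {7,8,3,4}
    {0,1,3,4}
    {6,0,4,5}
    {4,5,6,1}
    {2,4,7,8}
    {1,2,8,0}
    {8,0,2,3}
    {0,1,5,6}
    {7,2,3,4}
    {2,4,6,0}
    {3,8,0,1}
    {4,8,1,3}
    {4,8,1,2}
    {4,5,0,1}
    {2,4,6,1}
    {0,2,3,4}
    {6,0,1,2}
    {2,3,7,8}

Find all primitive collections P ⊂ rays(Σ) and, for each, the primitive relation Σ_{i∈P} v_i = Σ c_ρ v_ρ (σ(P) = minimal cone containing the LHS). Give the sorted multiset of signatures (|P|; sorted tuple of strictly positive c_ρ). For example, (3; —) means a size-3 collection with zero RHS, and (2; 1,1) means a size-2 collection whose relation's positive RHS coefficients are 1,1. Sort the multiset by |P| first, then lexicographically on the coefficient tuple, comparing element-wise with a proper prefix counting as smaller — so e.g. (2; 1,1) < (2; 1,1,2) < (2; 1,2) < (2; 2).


14 collections generate NE(X_Σ); each relation:

  P={3,6}:  v_{3} + v_{6} = 0  →  sig = (2; —)
  P={0,7}:  v_{0} + v_{7} = v_{2} + v_{3}  →  sig = (2; 1,1)
  P={5,8}:  v_{5} + v_{8} = v_{1} + v_{6}  →  sig = (2; 1,1)
  P={6,8}:  v_{6} + v_{8} = v_{1} + v_{2}  →  sig = (2; 1,1)
  P={3,5}:  v_{3} + v_{5} = v_{0} + v_{1} + v_{4}  →  sig = (2; 1,1,1)
  P={5,7}:  v_{5} + v_{7} = v_{1} + v_{2} + v_{4}  →  sig = (2; 1,1,1)
  P={6,7}:  v_{6} + v_{7} = v_{2} + v_{4} + v_{8}  →  sig = (2; 1,1,1)
  P={1,7}:  v_{1} + v_{7} = v_{4} + 2·v_{8}  →  sig = (2; 1,2)
  P={2,5}:  v_{2} + v_{5} = 2·v_{6}  →  sig = (2; 2)
  P={0,4,8}:  v_{0} + v_{4} + v_{8} = 0  →  sig = (3; —)
  P={1,2,3}:  v_{1} + v_{2} + v_{3} = v_{8}  →  sig = (3; 1)
  P={0,1,2,4}:  v_{0} + v_{1} + v_{2} + v_{4} = v_{6}  →  sig = (4; 1)
  P={0,1,4,6}:  v_{0} + v_{1} + v_{4} + v_{6} = v_{5}  →  sig = (4; 1)
  P={2,3,4,8}:  v_{2} + v_{3} + v_{4} + v_{8} = v_{7}  →  sig = (4; 1)

Hence PRS(X_Σ) =
    |P|=2: 9 collections, coeffs (), (1,1), (1,1), (1,1), (1,1,1), (1,1,1), (1,1,1), (1,2), (2)
    |P|=3: 2 collections, coeffs (), (1)
    |P|=4: 3 collections, coeffs (1), (1), (1)


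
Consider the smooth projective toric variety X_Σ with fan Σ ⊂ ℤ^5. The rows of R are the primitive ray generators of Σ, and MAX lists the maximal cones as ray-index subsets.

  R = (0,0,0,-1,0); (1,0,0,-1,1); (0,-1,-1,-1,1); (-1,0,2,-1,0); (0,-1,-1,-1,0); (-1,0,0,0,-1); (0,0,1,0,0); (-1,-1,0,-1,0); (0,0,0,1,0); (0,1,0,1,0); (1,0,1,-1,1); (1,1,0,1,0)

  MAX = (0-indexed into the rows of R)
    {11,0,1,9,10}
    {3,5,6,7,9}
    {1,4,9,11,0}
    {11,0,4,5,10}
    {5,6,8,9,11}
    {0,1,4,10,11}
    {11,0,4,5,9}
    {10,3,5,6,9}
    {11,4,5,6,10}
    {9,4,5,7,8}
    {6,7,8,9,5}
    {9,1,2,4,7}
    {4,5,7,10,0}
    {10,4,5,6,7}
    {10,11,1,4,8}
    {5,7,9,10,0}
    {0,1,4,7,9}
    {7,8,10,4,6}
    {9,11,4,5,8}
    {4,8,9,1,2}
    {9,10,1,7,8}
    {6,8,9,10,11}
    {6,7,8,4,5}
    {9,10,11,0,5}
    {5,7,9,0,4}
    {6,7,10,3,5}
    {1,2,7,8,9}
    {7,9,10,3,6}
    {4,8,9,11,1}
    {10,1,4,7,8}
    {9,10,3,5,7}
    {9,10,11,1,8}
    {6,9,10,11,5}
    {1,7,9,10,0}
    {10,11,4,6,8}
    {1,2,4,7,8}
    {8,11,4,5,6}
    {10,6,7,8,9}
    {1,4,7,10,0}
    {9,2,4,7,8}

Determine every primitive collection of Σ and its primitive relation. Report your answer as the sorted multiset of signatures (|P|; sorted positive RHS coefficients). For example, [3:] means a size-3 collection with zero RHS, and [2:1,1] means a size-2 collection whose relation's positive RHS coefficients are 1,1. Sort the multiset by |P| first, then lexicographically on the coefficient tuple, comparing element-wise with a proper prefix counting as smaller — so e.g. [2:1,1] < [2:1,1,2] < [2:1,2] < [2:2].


|primitive collections| = 21. Relations:

  {0,8}:  v_{0} + v_{8} = 0  ⟹  sig = [2:]
  {7,11}:  v_{7} + v_{11} = 0  ⟹  sig = [2:]
  {1,5}:  v_{1} + v_{5} = v_{0}  ⟹  sig = [2:1]
  {1,6}:  v_{1} + v_{6} = v_{10}  ⟹  sig = [2:1]
  {0,6}:  v_{0} + v_{6} = v_{5} + v_{10}  ⟹  sig = [2:1,1]
  {2,5}:  v_{2} + v_{5} = v_{4} + v_{7} + v_{9}  ⟹  sig = [2:1,1,1]
  {2,6}:  v_{2} + v_{6} = v_{1} + v_{7} + v_{8}  ⟹  sig = [2:1,1,1]
  {3,4}:  v_{3} + v_{4} = v_{5} + v_{7} + v_{10}  ⟹  sig = [2:1,1,1]
  {0,2}:  v_{0} + v_{2} = v_{1} + v_{4} + v_{7} + v_{9}  ⟹  sig = [2:1,1,1,1]
  {2,11}:  v_{2} + v_{11} = v_{1} + v_{4} + v_{8} + v_{9}  ⟹  sig = [2:1,1,1,1]
  {3,11}:  v_{3} + v_{11} = v_{5} + v_{6} + v_{9} + v_{10}  ⟹  sig = [2:1,1,1,1]
  {1,3}:  v_{1} + v_{3} = v_{5} + v_{7} + v_{9} + 2·v_{10}  ⟹  sig = [2:1,1,1,2]
  {2,3}:  v_{2} + v_{3} = 2·v_{7} + v_{9} + v_{10}  ⟹  sig = [2:1,1,2]
  {2,10}:  v_{2} + v_{10} = 2·v_{1} + v_{7} + v_{8}  ⟹  sig = [2:1,1,2]
  {3,8}:  v_{3} + v_{8} = 2·v_{6} + v_{7} + v_{9}  ⟹  sig = [2:1,1,2]
  {0,3}:  v_{0} + v_{3} = 2·v_{5} + v_{7} + v_{9} + 2·v_{10}  ⟹  sig = [2:1,1,2,2]
  {4,6,9}:  v_{4} + v_{6} + v_{9} = 0  ⟹  sig = [3:]
  {4,9,10}:  v_{4} + v_{9} + v_{10} = v_{1}  ⟹  sig = [3:1]
  {5,8,10}:  v_{5} + v_{8} + v_{10} = v_{6}  ⟹  sig = [3:1]
  {1,4,7,8,9}:  v_{1} + v_{4} + v_{7} + v_{8} + v_{9} = v_{2}  ⟹  sig = [5:1]
  {5,6,7,9,10}:  v_{5} + v_{6} + v_{7} + v_{9} + v_{10} = v_{3}  ⟹  sig = [5:1]

Hence PRS(X_Σ) =
    |P|=2: 16 collections, coeffs (), (), (1), (1), (1,1), (1,1,1), (1,1,1), (1,1,1), (1,1,1,1), (1,1,1,1), (1,1,1,1), (1,1,1,2), (1,1,2), (1,1,2), (1,1,2), (1,1,2,2)
    |P|=3: 3 collections, coeffs (), (1), (1)
    |P|=5: 2 collections, coeffs (1), (1)


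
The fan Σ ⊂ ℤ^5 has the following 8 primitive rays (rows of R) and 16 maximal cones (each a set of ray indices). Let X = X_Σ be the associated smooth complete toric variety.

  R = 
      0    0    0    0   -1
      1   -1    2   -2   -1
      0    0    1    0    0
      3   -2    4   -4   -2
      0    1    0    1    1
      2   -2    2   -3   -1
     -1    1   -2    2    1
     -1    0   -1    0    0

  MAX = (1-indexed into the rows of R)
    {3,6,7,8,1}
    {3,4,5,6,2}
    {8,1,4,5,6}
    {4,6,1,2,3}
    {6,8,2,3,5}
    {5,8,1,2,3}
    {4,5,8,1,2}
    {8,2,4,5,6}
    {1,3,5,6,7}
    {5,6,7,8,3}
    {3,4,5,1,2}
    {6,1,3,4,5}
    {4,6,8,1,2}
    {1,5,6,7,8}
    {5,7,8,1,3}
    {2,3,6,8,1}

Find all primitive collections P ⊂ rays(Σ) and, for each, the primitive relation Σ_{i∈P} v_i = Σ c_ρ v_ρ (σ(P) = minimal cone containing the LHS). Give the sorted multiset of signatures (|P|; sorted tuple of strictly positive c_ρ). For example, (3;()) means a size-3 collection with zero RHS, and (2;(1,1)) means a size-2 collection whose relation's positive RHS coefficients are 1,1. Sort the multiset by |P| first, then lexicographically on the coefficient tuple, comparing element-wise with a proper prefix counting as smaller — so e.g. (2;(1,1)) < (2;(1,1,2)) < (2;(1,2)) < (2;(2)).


Σ has 5 primitive collections:

  P = {2,7}:  v_{2} + v_{7} = 0  →  sig = (2;())
  P = {4,7}:  v_{4} + v_{7} = v_{1} + v_{5} + v_{6}  →  sig = (2;(1,1,1))
  P = {3,4,8}:  v_{3} + v_{4} + v_{8} = 2·v_{2}  →  sig = (3;(2))
  P = {1,2,5,6}:  v_{1} + v_{2} + v_{5} + v_{6} = v_{4}  →  sig = (4;(1))
  P = {1,3,5,6,8}:  v_{1} + v_{3} + v_{5} + v_{6} + v_{8} = v_{2}  →  sig = (5;(1))

Hence PRS(X_Σ) =
{ (2;()),  (2;(1,1,1)),  (3;(2)),  (4;(1)),  (5;(1)) }


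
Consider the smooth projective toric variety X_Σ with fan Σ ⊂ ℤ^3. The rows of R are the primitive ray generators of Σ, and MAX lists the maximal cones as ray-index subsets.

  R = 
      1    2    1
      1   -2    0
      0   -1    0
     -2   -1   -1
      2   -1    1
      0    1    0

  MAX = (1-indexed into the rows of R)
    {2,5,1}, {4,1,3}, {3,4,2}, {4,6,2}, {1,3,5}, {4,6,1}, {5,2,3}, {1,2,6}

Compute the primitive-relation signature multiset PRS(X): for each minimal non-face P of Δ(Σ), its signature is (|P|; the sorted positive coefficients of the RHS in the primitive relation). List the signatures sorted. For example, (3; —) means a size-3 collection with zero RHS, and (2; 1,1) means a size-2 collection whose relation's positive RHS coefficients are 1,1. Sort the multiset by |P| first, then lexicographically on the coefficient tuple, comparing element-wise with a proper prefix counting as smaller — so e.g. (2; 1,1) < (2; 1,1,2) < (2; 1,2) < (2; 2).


5 minimal non-faces of Δ(Σ) (on 6 rays):

  • {3,6}:  v_{3} + v_{6} = 0  ⇒ sig = (2; —)
  • {5,6}:  v_{5} + v_{6} = v_{1} + v_{2}  ⇒ sig = (2; 1,1)
  • {4,5}:  v_{4} + v_{5} = 2·v_{3}  ⇒ sig = (2; 2)
  • {1,2,3}:  v_{1} + v_{2} + v_{3} = v_{5}  ⇒ sig = (3; 1)
  • {1,2,4}:  v_{1} + v_{2} + v_{4} = v_{3}  ⇒ sig = (3; 1)

Signatures (|P|; sorted positive RHS coefficients), sorted:
    |P|=2: 3 collections, coeffs (), (1,1), (2)
    |P|=3: 2 collections, coeffs (1), (1)


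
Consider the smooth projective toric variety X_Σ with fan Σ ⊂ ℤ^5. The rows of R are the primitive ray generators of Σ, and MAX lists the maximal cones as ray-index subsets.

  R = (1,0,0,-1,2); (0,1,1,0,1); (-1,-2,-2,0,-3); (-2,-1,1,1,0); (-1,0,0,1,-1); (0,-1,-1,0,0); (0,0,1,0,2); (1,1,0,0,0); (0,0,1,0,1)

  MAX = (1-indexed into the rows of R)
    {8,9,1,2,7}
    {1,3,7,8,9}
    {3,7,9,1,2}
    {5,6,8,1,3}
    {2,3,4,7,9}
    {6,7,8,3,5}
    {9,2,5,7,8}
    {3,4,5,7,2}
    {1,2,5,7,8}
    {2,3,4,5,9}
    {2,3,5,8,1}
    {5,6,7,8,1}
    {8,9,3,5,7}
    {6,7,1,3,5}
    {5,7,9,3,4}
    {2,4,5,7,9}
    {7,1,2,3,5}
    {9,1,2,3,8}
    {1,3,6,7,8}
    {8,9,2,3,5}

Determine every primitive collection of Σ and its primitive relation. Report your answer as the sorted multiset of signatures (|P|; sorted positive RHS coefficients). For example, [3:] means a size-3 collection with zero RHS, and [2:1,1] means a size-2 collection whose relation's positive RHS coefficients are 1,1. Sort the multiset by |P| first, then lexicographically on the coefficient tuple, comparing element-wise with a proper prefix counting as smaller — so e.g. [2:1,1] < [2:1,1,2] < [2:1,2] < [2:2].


Primitive collections (9):

  • {2,6}:  v_{2} + v_{6} = v_{1} + v_{5}  ⇒ sig = [2:1,1]
  • {4,8}:  v_{4} + v_{8} = v_{5} + v_{9}  ⇒ sig = [2:1,1]
  • {1,4}:  v_{1} + v_{4} = v_{2} + v_{3} + 2·v_{7}  ⇒ sig = [2:1,1,2]
  • {4,6}:  v_{4} + v_{6} = v_{3} + v_{5} + 2·v_{7}  ⇒ sig = [2:1,1,2]
  • {6,9}:  v_{6} + v_{9} = v_{3} + 2·v_{7} + v_{8}  ⇒ sig = [2:1,1,2]
  • {1,5,9}:  v_{1} + v_{5} + v_{9} = v_{7}  ⇒ sig = [3:1]
  • {2,3,7,8}:  v_{2} + v_{3} + v_{7} + v_{8} = 0  ⇒ sig = [4:]
  • {1,3,5,7,8}:  v_{1} + v_{3} + v_{5} + v_{7} + v_{8} = v_{6}  ⇒ sig = [5:1]
  • {2,3,5,7,9}:  v_{2} + v_{3} + v_{5} + v_{7} + v_{9} = v_{4}  ⇒ sig = [5:1]

Signatures (|P|; sorted positive RHS coefficients), sorted:
{ [2:1,1] ×2,  [2:1,1,2] ×3,  [3:1],  [4:],  [5:1] ×2 }


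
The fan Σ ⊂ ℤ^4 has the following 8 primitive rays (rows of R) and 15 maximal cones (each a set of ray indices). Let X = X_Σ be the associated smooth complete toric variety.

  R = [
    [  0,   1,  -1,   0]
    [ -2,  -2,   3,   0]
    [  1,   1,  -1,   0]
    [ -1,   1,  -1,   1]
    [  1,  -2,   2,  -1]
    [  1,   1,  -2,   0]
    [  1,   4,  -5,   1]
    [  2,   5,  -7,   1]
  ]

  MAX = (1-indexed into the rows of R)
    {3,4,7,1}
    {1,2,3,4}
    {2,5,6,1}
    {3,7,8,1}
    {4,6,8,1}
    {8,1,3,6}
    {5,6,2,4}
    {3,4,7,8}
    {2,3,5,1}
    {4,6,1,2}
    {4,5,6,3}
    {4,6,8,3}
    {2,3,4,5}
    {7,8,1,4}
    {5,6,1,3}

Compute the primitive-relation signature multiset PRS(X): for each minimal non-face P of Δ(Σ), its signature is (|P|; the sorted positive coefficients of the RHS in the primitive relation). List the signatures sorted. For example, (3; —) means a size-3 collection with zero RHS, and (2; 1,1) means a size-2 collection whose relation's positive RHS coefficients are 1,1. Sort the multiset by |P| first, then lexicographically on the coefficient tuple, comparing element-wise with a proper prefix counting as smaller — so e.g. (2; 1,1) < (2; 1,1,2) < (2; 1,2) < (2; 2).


Σ has 9 primitive collections:

  {6,7}:  v_{6} + v_{7} = v_{8} — sig = (2; 1)
  {2,7}:  v_{2} + v_{7} = v_{1} + v_{4} — sig = (2; 1,1)
  {5,7}:  v_{5} + v_{7} = v_{3} + v_{6} — sig = (2; 1,1)
  {2,8}:  v_{2} + v_{8} = v_{1} + v_{4} + v_{6} — sig = (2; 1,1,1)
  {5,8}:  v_{5} + v_{8} = v_{3} + 2·v_{6} — sig = (2; 1,2)
  {1,4,5}:  v_{1} + v_{4} + v_{5} = 0 — sig = (3; —)
  {2,3,6}:  v_{2} + v_{3} + v_{6} = 0 — sig = (3; —)
  {1,3,4,6}:  v_{1} + v_{3} + v_{4} + v_{6} = v_{7} — sig = (4; 1)
  {1,3,4,8}:  v_{1} + v_{3} + v_{4} + v_{8} = 2·v_{7} — sig = (4; 2)

Hence PRS(X_Σ) =
[(2; 1), (2; 1,1), (2; 1,1), (2; 1,1,1), (2; 1,2), (3; —), (3; —), (4; 1), (4; 2)]


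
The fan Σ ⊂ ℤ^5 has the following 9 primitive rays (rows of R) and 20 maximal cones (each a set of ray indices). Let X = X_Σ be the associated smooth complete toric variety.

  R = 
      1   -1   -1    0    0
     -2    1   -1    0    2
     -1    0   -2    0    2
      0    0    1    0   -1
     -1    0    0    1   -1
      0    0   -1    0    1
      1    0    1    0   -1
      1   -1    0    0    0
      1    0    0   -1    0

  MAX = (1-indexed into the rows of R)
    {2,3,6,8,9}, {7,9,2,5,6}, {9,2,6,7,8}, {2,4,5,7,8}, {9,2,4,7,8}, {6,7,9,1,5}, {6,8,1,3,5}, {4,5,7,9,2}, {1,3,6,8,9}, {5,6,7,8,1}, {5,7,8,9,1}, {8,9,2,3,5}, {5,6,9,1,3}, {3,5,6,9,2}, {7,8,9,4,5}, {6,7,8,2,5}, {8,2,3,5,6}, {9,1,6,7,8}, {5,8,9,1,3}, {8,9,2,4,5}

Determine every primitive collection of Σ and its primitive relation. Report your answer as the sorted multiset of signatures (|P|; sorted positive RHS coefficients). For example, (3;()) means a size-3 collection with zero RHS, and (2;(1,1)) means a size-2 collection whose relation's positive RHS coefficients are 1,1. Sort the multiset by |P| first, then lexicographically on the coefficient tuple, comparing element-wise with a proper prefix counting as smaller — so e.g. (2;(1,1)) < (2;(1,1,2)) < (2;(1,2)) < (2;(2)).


The 7 primitive collections of Σ (r=9, n=5):

  {4,6}:  v_{4} + v_{6} = 0  so sig = (2;())
  {1,2}:  v_{1} + v_{2} = v_{3}  so sig = (2;(1))
  {3,7}:  v_{3} + v_{7} = v_{6}  so sig = (2;(1))
  {1,4}:  v_{1} + v_{4} = v_{5} + v_{8} + v_{9}  so sig = (2;(1,1,1))
  {3,4}:  v_{3} + v_{4} = v_{2} + v_{5} + v_{8} + v_{9}  so sig = (2;(1,1,1,1))
  {5,6,8,9}:  v_{5} + v_{6} + v_{8} + v_{9} = v_{1}  so sig = (4;(1))
  {2,5,7,8,9}:  v_{2} + v_{5} + v_{7} + v_{8} + v_{9} = 0  so sig = (5;())

Sorted signature multiset PRS(X):
    |P|=2: 5 collections, coeffs (), (1), (1), (1,1,1), (1,1,1,1)
    |P|=4: 1 collection, coeffs (1)
    |P|=5: 1 collection, coeffs ()
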